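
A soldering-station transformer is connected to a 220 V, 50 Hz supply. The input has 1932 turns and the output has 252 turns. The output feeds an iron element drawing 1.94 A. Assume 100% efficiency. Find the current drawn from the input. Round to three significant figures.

I_in ≈ 0.253 A

For an ideal transformer I_in N_in = I_out N_out, so I_in = 1.94 × 252/1932 = 0.253 A.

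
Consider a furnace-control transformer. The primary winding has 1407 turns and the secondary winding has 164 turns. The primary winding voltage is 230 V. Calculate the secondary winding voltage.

V_s ≈ 26.8 V

V_s/V_p = N_s/N_p, so V_s = 230 × 164/1407 = 26.8 V.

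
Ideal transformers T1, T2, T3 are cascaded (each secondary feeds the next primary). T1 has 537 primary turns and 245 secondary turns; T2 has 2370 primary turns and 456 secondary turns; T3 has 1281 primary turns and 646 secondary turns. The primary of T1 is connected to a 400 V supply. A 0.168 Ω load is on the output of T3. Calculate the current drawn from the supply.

I_supply ≈ 4.67 A

After T1: V = 400.00 × 245/537 = 182.50 V.
After T2: V = 182.50 × 456/2370 = 35.113 V.
After T3: V = 35.113 × 646/1281 = 17.707 V.
I_load = 17.707/0.168 = 105.40 A, so P_out = 17.707 × 105.40 = 1866.4 W.
All ideal ⇒ P_in = P_out, so I_supply = 1866.4/400 = 4.67 A.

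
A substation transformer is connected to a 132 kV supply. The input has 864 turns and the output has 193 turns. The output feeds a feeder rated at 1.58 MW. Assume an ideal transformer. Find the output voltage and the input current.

V_out ≈ 29500 V, I_in ≈ 12.0 A

V_out = V_in × N_out/N_in = 132000 × 193/864 = 29486 V.
I_out = P/V_out = 1.58×10^6/29486 = 53.585 A.
I_in = I_out × N_out/N_in = 53.585 × 193/864 = 12.0 A.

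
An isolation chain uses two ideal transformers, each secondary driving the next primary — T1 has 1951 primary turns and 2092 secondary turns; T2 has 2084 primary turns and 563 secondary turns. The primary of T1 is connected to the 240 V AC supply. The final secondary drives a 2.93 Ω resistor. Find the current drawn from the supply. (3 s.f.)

After T1: V = 240.00 × 2092/1951 = 257.34 V.
After T2: V = 257.34 × 563/2084 = 69.523 V.
I_load = 69.523/2.93 = 23.728 A, so P_out = 69.523 × 23.728 = 1649.6 W.
All ideal ⇒ P_in = P_out, so I_supply = 1649.6/240 = 6.87 A.

I_supply ≈ 6.87 A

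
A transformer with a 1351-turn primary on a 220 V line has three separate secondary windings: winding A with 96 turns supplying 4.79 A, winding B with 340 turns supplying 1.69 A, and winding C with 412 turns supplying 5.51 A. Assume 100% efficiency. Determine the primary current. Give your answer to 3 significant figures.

V_A = 220 × 96/1351 = 15.633 V; V_B = 220 × 340/1351 = 55.366 V; V_C = 220 × 412/1351 = 67.091 V.
P_out = V_A I_A + V_B I_B + V_C I_C = 15.633×4.79 + 55.366×1.69 + 67.091×5.51 = 74.881 + 93.569 + 369.67 = 538.12 W.
Ideal ⇒ P_in = P_out, so I_p = P_out/V_p = 538.12/220 = 2.45 A.

I_p ≈ 2.45 A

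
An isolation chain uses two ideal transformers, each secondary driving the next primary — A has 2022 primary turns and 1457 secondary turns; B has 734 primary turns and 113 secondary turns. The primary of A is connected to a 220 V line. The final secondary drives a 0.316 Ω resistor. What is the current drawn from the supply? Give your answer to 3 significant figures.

I_supply ≈ 8.57 A

After A: V = 220.00 × 1457/2022 = 158.53 V.
After B: V = 158.53 × 113/734 = 24.405 V.
I_load = 24.405/0.316 = 77.232 A, so P_out = 24.405 × 77.232 = 1884.9 W.
All ideal ⇒ P_in = P_out, so I_supply = 1884.9/220 = 8.57 A.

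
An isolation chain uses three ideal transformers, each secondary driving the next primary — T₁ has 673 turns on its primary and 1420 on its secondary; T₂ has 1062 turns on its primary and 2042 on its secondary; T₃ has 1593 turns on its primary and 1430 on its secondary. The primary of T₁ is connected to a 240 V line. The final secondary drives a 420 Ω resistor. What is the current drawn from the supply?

I_supply ≈ 7.58 A

Secondary of T₁: V = 240.00 × 1420/673 = 506.39 V.
Secondary of T₂: V = 506.39 × 2042/1062 = 973.68 V.
Secondary of T₃: V = 973.68 × 1430/1593 = 874.05 V.
I_load = 874.05/420 = 2.0811 A, so P_out = 874.05 × 2.0811 = 1819.0 W.
All ideal ⇒ P_in = P_out, so I_supply = 1819.0/240 = 7.58 A.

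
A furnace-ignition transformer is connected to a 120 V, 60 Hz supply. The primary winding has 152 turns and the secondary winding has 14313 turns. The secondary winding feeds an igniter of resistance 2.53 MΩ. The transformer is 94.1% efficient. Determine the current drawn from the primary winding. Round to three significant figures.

I_p ≈ 0.447 A

V_s = 120 × 14313/152 = 11300 V.
I_s = V_s/R = 11300/(2.53×10^6) = 0.0044663 A.
P_out = V_s I_s = 11300 × 0.0044663 = 50.468 W.
P_in = P_out/η = 50.468/0.941 = 53.632 W.
I_p = P_in/V_p = 53.632/120 = 0.447 A.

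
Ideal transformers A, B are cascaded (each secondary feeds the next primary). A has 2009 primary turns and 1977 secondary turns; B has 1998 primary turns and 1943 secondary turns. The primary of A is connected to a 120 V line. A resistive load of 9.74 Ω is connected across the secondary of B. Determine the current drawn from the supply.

Secondary of A: V = 120.00 × 1977/2009 = 118.09 V.
Secondary of B: V = 118.09 × 1943/1998 = 114.84 V.
I_load = 114.84/9.74 = 11.790 A, so P_out = 114.84 × 11.790 = 1354.0 W.
All ideal ⇒ P_in = P_out, so I_supply = 1354.0/120 = 11.3 A.

I_supply ≈ 11.3 A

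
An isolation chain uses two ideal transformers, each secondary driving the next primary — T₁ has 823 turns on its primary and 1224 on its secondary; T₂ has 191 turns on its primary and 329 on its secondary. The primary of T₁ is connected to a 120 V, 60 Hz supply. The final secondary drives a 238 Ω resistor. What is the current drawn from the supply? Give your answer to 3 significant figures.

Secondary of T₁: V = 120.00 × 1224/823 = 178.47 V.
Secondary of T₂: V = 178.47 × 329/191 = 307.42 V.
I_load = 307.42/238 = 1.2917 A, so P_out = 307.42 × 1.2917 = 397.08 W.
All ideal ⇒ P_in = P_out, so I_supply = 397.08/120 = 3.31 A.

I_supply ≈ 3.31 A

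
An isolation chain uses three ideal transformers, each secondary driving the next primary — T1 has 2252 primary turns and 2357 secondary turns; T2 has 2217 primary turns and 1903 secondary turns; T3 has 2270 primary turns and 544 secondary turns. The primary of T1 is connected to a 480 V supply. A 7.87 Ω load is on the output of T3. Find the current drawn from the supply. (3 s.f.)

I_supply ≈ 2.83 A

Secondary of T1: V = 480.00 × 2357/2252 = 502.38 V.
Secondary of T2: V = 502.38 × 1903/2217 = 431.23 V.
Secondary of T3: V = 431.23 × 544/2270 = 103.34 V.
I_load = 103.34/7.87 = 13.131 A, so P_out = 103.34 × 13.131 = 1357.0 W.
All ideal ⇒ P_in = P_out, so I_supply = 1357.0/480 = 2.83 A.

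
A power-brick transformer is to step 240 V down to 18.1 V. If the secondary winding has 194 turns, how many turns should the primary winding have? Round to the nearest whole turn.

N_p/N_s = V_p/V_s, so N_p = 194 × 240/18.1 = 2572.4 ≈ 2572 turns.

N_p = 2572 turns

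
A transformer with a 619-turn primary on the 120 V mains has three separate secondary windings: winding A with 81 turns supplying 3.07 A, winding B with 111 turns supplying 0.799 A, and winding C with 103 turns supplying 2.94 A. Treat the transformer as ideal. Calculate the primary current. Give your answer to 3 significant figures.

I_p ≈ 1.03 A

V_A = 120 × 81/619 = 15.703 V; V_B = 120 × 111/619 = 21.519 V; V_C = 120 × 103/619 = 19.968 V.
P_out = V_A I_A + V_B I_B + V_C I_C = 15.703×3.07 + 21.519×0.799 + 19.968×2.94 = 48.207 + 17.193 + 58.705 = 124.11 W.
Ideal ⇒ P_in = P_out, so I_p = P_out/V_p = 124.11/120 = 1.03 A.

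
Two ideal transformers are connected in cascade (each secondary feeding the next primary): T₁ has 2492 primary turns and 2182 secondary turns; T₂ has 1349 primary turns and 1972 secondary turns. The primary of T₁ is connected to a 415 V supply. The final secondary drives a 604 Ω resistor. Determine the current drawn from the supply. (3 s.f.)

After T₁: V = 415.00 × 2182/2492 = 363.37 V.
After T₂: V = 363.37 × 1972/1349 = 531.19 V.
I_load = 531.19/604 = 0.87945 A, so P_out = 531.19 × 0.87945 = 467.16 W.
All ideal ⇒ P_in = P_out, so I_supply = 467.16/415 = 1.13 A.

I_supply ≈ 1.13 A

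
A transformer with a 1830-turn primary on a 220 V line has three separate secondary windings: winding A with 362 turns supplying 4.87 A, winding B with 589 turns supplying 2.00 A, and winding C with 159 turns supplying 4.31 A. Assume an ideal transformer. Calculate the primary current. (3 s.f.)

V_A = 220 × 362/1830 = 43.519 V; V_B = 220 × 589/1830 = 70.809 V; V_C = 220 × 159/1830 = 19.115 V.
P_out = V_A I_A + V_B I_B + V_C I_C = 43.519×4.87 + 70.809×2.00 + 19.115×4.31 = 211.94 + 141.62 + 82.385 = 435.94 W.
Ideal ⇒ P_in = P_out, so I_p = P_out/V_p = 435.94/220 = 1.98 A.

I_p ≈ 1.98 A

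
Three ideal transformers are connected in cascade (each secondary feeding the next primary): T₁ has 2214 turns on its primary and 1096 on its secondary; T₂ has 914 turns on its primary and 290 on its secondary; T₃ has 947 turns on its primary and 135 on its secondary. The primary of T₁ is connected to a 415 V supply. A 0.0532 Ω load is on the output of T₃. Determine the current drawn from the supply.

I_supply ≈ 3.91 A

After T₁: V = 415.00 × 1096/2214 = 205.44 V.
After T₂: V = 205.44 × 290/914 = 65.183 V.
After T₃: V = 65.183 × 135/947 = 9.2922 V.
I_load = 9.2922/0.0532 = 174.66 A, so P_out = 9.2922 × 174.66 = 1623.0 W.
All ideal ⇒ P_in = P_out, so I_supply = 1623.0/415 = 3.91 A.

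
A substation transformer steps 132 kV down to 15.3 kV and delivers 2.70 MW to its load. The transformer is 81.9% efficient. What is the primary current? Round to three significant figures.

I_p ≈ 25.0 A

P_in = P_out/η = 2.70×10^6/0.819 = 3.2967×10^6 W.
I_p = P_in/V_p = 3.2967×10^6/132000 = 25.0 A.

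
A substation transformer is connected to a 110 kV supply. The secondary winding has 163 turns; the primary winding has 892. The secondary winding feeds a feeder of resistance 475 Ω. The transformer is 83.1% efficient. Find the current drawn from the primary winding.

I_p ≈ 9.31 A

V_s = 110000 × 163/892 = 20101 V.
I_s = V_s/R = 20101/475 = 42.318 A.
P_out = V_s I_s = 20101 × 42.318 = 850620 W.
P_in = P_out/η = 850620/0.831 = 1.0236×10^6 W.
I_p = P_in/V_p = 1.0236×10^6/110000 = 9.31 A.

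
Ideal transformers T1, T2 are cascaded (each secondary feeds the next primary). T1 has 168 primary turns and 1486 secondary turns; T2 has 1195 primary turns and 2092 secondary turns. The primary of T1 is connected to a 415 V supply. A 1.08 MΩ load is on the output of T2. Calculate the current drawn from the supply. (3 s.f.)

After T1: V = 415.00 × 1486/168 = 3670.8 V.
After T2: V = 3670.8 × 2092/1195 = 6426.2 V.
I_load = 6426.2/(1.08×10^6) = 0.0059501 A, so P_out = 6426.2 × 0.0059501 = 38.237 W.
All ideal ⇒ P_in = P_out, so I_supply = 38.237/415 = 0.0921 A.

I_supply ≈ 0.0921 A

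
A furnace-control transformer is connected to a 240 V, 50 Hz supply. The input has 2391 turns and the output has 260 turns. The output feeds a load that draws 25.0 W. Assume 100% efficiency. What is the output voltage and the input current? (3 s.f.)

V_out ≈ 26.1 V, I_in ≈ 0.104 A

V_out = V_in × N_out/N_in = 240 × 260/2391 = 26.098 V.
I_out = P/V_out = 25.0/26.098 = 0.95793 A.
I_in = I_out × N_out/N_in = 0.95793 × 260/2391 = 0.104 A.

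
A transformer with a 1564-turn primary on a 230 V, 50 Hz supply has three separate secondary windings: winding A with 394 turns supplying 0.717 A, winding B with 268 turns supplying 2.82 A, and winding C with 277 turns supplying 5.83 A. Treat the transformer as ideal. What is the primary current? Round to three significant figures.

V_A = 230 × 394/1564 = 57.941 V; V_B = 230 × 268/1564 = 39.412 V; V_C = 230 × 277/1564 = 40.735 V.
P_out = V_A I_A + V_B I_B + V_C I_C = 57.941×0.717 + 39.412×2.82 + 40.735×5.83 = 41.544 + 111.14 + 237.49 = 390.17 W.
Ideal ⇒ P_in = P_out, so I_p = P_out/V_p = 390.17/230 = 1.70 A.

I_p ≈ 1.70 A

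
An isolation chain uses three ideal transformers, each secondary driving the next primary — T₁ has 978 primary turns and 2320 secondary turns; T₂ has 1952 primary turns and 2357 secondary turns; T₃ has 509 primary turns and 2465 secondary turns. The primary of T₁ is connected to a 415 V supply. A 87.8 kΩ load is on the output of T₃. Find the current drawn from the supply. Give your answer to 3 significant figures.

I_supply ≈ 0.910 A

After T₁: V = 415.00 × 2320/978 = 984.46 V.
After T₂: V = 984.46 × 2357/1952 = 1188.7 V.
After T₃: V = 1188.7 × 2465/509 = 5756.7 V.
I_load = 5756.7/87800 = 0.065566 A, so P_out = 5756.7 × 0.065566 = 377.45 W.
All ideal ⇒ P_in = P_out, so I_supply = 377.45/415 = 0.910 A.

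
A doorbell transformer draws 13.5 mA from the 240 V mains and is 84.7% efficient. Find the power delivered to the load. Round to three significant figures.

P_out ≈ 2.74 W

P_in = V_p I_p = 240 × 0.0135 = 3.2400 W.
P_out = η P_in = 0.847 × 3.2400 = 2.74 W.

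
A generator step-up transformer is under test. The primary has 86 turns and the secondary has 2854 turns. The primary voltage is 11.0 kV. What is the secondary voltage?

V_s/V_p = N_s/N_p, so V_s = 11000 × 2854/86 = 365000 V.

V_s ≈ 365000 V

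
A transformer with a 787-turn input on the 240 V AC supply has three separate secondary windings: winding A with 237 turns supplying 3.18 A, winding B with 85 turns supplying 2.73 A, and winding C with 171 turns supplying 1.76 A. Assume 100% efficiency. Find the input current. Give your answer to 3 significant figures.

I_in ≈ 1.63 A

V_A = 240 × 237/787 = 72.274 V; V_B = 240 × 85/787 = 25.921 V; V_C = 240 × 171/787 = 52.147 V.
P_out = V_A I_A + V_B I_B + V_C I_C = 72.274×3.18 + 25.921×2.73 + 52.147×1.76 = 229.83 + 70.765 + 91.779 = 392.38 W.
Ideal ⇒ P_in = P_out, so I_in = P_out/V_in = 392.38/240 = 1.63 A.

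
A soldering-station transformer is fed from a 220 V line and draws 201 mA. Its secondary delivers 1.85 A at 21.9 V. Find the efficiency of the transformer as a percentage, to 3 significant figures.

η ≈ 91.6%

P_in = 220 × 0.201 = 44.2200 W.
P_out = 21.9 × 1.85 = 40.5150 W.
η = P_out/P_in = 40.5150/44.2200 = 0.916.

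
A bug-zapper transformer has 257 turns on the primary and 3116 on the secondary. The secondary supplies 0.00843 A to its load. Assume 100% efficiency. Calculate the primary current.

For an ideal transformer I_p/I_s = N_s/N_p, so I_p = 0.00843 × 3116/257 = 0.102 A.

I_p ≈ 0.102 A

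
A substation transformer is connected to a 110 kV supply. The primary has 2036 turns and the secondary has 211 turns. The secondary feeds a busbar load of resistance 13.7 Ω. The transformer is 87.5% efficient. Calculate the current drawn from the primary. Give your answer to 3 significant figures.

I_p ≈ 98.6 A

V_s = 110000 × 211/2036 = 11400 V.
I_s = V_s/R = 11400/13.7 = 832.10 A.
P_out = V_s I_s = 11400 × 832.10 = 9.4858×10^6 W.
P_in = P_out/η = 9.4858×10^6/0.875 = 1.0841×10^7 W.
I_p = P_in/V_p = 1.0841×10^7/110000 = 98.6 A.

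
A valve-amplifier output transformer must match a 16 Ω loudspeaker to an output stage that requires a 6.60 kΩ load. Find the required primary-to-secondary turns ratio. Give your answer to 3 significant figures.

N_p/N_s ≈ 20.3

Z_p/Z_s = (N_p/N_s)², so N_p/N_s = √(6600/16) = √412 = 20.3.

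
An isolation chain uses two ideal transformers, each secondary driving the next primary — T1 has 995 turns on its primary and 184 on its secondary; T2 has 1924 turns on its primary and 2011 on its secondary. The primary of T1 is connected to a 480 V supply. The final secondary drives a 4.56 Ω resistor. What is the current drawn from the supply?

After T1: V = 480.00 × 184/995 = 88.764 V.
After T2: V = 88.764 × 2011/1924 = 92.778 V.
I_load = 92.778/4.56 = 20.346 A, so P_out = 92.778 × 20.346 = 1887.6 W.
All ideal ⇒ P_in = P_out, so I_supply = 1887.6/480 = 3.93 A.

I_supply ≈ 3.93 A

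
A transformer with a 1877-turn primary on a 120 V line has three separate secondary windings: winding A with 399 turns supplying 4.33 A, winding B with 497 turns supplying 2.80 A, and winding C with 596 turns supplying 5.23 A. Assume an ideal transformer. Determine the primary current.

V_A = 120 × 399/1877 = 25.509 V; V_B = 120 × 497/1877 = 31.774 V; V_C = 120 × 596/1877 = 38.103 V.
P_out = V_A I_A + V_B I_B + V_C I_C = 25.509×4.33 + 31.774×2.80 + 38.103×5.23 = 110.45 + 88.968 + 199.28 = 398.70 W.
Ideal ⇒ P_in = P_out, so I_p = P_out/V_p = 398.70/120 = 3.32 A.

I_p ≈ 3.32 A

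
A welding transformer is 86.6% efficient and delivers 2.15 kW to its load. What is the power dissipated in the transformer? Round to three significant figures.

P_loss ≈ 333 W

P_in = P_out/η = 2150/0.866 = 2482.68 W.
P_loss = P_in − P_out = 2482.68 − 2150 = 333 W.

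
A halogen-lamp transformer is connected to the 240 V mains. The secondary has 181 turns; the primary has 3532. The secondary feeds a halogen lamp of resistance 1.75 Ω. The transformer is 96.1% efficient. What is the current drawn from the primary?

I_p ≈ 0.375 A

V_s = 240 × 181/3532 = 12.299 V.
I_s = V_s/R = 12.299/1.75 = 7.0280 A.
P_out = V_s I_s = 12.299 × 7.0280 = 86.437 W.
P_in = P_out/η = 86.437/0.961 = 89.945 W.
I_p = P_in/V_p = 89.945/240 = 0.375 A.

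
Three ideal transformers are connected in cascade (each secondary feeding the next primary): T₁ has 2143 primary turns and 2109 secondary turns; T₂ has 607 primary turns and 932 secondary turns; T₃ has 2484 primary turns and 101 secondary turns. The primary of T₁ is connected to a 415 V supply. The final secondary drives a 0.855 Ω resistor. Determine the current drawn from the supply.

Secondary of T₁: V = 415.00 × 2109/2143 = 408.42 V.
Secondary of T₂: V = 408.42 × 932/607 = 627.09 V.
Secondary of T₃: V = 627.09 × 101/2484 = 25.498 V.
I_load = 25.498/0.855 = 29.822 A, so P_out = 25.498 × 29.822 = 760.38 W.
All ideal ⇒ P_in = P_out, so I_supply = 760.38/415 = 1.83 A.

I_supply ≈ 1.83 A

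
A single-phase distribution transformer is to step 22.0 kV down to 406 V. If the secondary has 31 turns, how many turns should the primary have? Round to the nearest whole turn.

N_p = 1680 turns

N_p/N_s = V_p/V_s, so N_p = 31 × 22000/406 = 1679.8 ≈ 1680 turns.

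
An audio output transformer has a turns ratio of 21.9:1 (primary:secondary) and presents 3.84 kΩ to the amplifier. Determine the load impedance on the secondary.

Z_s ≈ 8.01 Ω

Z_s = Z_p/(N_p/N_s)² = 3840/21.9² = 8.01 Ω.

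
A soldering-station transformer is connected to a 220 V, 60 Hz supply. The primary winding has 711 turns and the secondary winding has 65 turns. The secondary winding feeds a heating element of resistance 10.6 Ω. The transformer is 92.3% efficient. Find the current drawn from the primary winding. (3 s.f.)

I_p ≈ 0.188 A

V_s = 220 × 65/711 = 20.113 V.
I_s = V_s/R = 20.113/10.6 = 1.8974 A.
P_out = V_s I_s = 20.113 × 1.8974 = 38.162 W.
P_in = P_out/η = 38.162/0.923 = 41.345 W.
I_p = P_in/V_p = 41.345/220 = 0.188 A.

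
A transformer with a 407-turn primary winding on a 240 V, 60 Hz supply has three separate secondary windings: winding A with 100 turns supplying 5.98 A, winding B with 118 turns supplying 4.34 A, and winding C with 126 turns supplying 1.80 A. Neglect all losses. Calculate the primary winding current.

V_A = 240 × 100/407 = 58.968 V; V_B = 240 × 118/407 = 69.582 V; V_C = 240 × 126/407 = 74.300 V.
P_out = V_A I_A + V_B I_B + V_C I_C = 58.968×5.98 + 69.582×4.34 + 74.300×1.80 = 352.63 + 301.99 + 133.74 = 788.36 W.
Ideal ⇒ P_in = P_out, so I_p = P_out/V_p = 788.36/240 = 3.28 A.

I_p ≈ 3.28 A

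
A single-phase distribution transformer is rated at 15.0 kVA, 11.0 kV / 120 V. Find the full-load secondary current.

I_s ≈ 125 A

I_s = S/V_s = 15000/120 = 125 A.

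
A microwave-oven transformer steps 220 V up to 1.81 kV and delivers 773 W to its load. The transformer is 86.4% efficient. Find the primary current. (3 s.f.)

P_in = P_out/η = 773/0.864 = 894.68 W.
I_p = P_in/V_p = 894.68/220 = 4.07 A.

I_p ≈ 4.07 A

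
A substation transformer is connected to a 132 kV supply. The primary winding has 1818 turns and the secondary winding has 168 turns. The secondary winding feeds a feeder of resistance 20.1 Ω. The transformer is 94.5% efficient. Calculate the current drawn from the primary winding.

I_p ≈ 59.3 A

V_s = 132000 × 168/1818 = 12198 V.
I_s = V_s/R = 12198/20.1 = 606.87 A.
P_out = V_s I_s = 12198 × 606.87 = 7.4026×10^6 W.
P_in = P_out/η = 7.4026×10^6/0.945 = 7.8334×10^6 W.
I_p = P_in/V_p = 7.8334×10^6/132000 = 59.3 A.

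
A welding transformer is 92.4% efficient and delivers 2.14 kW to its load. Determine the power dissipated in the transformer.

P_loss ≈ 176 W

P_in = P_out/η = 2140/0.924 = 2316.02 W.
P_loss = P_in − P_out = 2316.02 − 2140 = 176 W.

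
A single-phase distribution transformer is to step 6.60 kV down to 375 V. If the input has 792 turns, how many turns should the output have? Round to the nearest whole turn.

N_out/N_in = V_out/V_in, so N_out = 792 × 375/6600 = 45.0 ≈ 45 turns.

N_out = 45 turns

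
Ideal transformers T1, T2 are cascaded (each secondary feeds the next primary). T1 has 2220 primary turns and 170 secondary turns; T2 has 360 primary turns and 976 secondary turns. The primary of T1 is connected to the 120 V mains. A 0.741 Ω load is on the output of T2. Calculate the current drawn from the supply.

After T1: V = 120.00 × 170/2220 = 9.1892 V.
After T2: V = 9.1892 × 976/360 = 24.913 V.
I_load = 24.913/0.741 = 33.621 A, so P_out = 24.913 × 33.621 = 837.59 W.
All ideal ⇒ P_in = P_out, so I_supply = 837.59/120 = 6.98 A.

I_supply ≈ 6.98 A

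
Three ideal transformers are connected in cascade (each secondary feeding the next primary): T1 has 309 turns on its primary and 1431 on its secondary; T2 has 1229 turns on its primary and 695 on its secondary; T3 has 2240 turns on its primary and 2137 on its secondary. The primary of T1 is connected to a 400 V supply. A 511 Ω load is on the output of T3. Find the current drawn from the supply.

Secondary of T1: V = 400.00 × 1431/309 = 1852.4 V.
Secondary of T2: V = 1852.4 × 695/1229 = 1047.5 V.
Secondary of T3: V = 1047.5 × 2137/2240 = 999.38 V.
I_load = 999.38/511 = 1.9557 A, so P_out = 999.38 × 1.9557 = 1954.5 W.
All ideal ⇒ P_in = P_out, so I_supply = 1954.5/400 = 4.89 A.

I_supply ≈ 4.89 A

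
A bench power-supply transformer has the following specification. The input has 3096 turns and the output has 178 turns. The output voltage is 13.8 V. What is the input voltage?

V_in ≈ 240 V

V_in/V_out = N_in/N_out, so V_in = 13.8 × 3096/178 = 240 V.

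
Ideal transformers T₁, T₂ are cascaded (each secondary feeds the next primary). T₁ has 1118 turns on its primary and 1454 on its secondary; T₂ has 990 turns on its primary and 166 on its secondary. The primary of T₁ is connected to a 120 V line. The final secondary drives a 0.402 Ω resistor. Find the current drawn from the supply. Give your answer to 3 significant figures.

I_supply ≈ 14.2 A

After T₁: V = 120.00 × 1454/1118 = 156.06 V.
After T₂: V = 156.06 × 166/990 = 26.168 V.
I_load = 26.168/0.402 = 65.095 A, so P_out = 26.168 × 65.095 = 1703.4 W.
All ideal ⇒ P_in = P_out, so I_supply = 1703.4/120 = 14.2 A.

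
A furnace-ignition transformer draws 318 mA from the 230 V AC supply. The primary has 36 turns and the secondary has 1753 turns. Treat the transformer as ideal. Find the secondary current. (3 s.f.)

I_s/I_p = N_p/N_s, so I_s = 0.318 × 36/1753 = 0.00653 A.

I_s ≈ 0.00653 A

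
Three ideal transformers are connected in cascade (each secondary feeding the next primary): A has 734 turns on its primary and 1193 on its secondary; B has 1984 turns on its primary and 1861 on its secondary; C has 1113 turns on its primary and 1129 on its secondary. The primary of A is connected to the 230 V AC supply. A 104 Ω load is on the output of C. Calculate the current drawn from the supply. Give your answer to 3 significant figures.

After A: V = 230.00 × 1193/734 = 373.83 V.
After B: V = 373.83 × 1861/1984 = 350.65 V.
After C: V = 350.65 × 1129/1113 = 355.69 V.
I_load = 355.69/104 = 3.4201 A, so P_out = 355.69 × 3.4201 = 1216.5 W.
All ideal ⇒ P_in = P_out, so I_supply = 1216.5/230 = 5.29 A.

I_supply ≈ 5.29 A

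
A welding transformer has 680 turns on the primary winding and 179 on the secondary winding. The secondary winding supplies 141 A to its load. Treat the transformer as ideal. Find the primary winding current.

For an ideal transformer I_p/I_s = N_s/N_p, so I_p = 141 × 179/680 = 37.1 A.

I_p ≈ 37.1 A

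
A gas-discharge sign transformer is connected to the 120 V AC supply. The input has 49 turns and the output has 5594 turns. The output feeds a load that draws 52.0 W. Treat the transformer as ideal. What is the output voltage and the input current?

V_out = V_in × N_out/N_in = 120 × 5594/49 = 13700 V.
I_out = P/V_out = 52.0/13700 = 0.0037957 A.
I_in = I_out × N_out/N_in = 0.0037957 × 5594/49 = 0.433 A.

V_out ≈ 13700 V, I_in ≈ 0.433 A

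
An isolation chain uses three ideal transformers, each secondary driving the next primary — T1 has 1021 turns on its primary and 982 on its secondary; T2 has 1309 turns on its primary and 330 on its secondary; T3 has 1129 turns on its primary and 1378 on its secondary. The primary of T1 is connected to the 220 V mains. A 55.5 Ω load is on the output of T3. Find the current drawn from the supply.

I_supply ≈ 0.347 A

After T1: V = 220.00 × 982/1021 = 211.60 V.
After T2: V = 211.60 × 330/1309 = 53.344 V.
After T3: V = 53.344 × 1378/1129 = 65.109 V.
I_load = 65.109/55.5 = 1.1731 A, so P_out = 65.109 × 1.1731 = 76.381 W.
All ideal ⇒ P_in = P_out, so I_supply = 76.381/220 = 0.347 A.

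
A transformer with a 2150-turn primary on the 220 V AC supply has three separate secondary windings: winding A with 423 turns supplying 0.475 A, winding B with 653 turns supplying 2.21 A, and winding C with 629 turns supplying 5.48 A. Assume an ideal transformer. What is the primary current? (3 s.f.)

I_p ≈ 2.37 A

V_A = 220 × 423/2150 = 43.284 V; V_B = 220 × 653/2150 = 66.819 V; V_C = 220 × 629/2150 = 64.363 V.
P_out = V_A I_A + V_B I_B + V_C I_C = 43.284×0.475 + 66.819×2.21 + 64.363×5.48 = 20.560 + 147.67 + 352.71 = 520.94 W.
Ideal ⇒ P_in = P_out, so I_p = P_out/V_p = 520.94/220 = 2.37 A.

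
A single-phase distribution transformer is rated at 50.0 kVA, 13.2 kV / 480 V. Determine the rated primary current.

I_p ≈ 3.79 A

I_p = S/V_p = 50000/13200 = 3.79 A.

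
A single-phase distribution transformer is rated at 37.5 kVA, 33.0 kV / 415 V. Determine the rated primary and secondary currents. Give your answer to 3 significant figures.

I_p ≈ 1.14 A, I_s ≈ 90.4 A

I_p = S/V_p = 37500/33000 = 1.14 A.
I_s = S/V_s = 37500/415 = 90.4 A.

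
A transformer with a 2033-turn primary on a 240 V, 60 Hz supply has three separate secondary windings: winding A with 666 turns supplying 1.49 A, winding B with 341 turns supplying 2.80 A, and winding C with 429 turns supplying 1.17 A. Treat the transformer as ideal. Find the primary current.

I_p ≈ 1.20 A

V_A = 240 × 666/2033 = 78.623 V; V_B = 240 × 341/2033 = 40.256 V; V_C = 240 × 429/2033 = 50.644 V.
P_out = V_A I_A + V_B I_B + V_C I_C = 78.623×1.49 + 40.256×2.80 + 50.644×1.17 = 117.15 + 112.72 + 59.254 = 289.12 W.
Ideal ⇒ P_in = P_out, so I_p = P_out/V_p = 289.12/240 = 1.20 A.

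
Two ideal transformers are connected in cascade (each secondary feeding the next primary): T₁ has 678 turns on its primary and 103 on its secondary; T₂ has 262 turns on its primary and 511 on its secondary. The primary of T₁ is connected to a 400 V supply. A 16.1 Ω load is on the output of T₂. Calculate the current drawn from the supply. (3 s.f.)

I_supply ≈ 2.18 A

After T₁: V = 400.00 × 103/678 = 60.767 V.
After T₂: V = 60.767 × 511/262 = 118.52 V.
I_load = 118.52/16.1 = 7.3614 A, so P_out = 118.52 × 7.3614 = 872.47 W.
All ideal ⇒ P_in = P_out, so I_supply = 872.47/400 = 2.18 A.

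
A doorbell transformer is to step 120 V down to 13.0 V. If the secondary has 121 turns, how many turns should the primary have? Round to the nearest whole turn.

N_p = 1117 turns

N_p/N_s = V_p/V_s, so N_p = 121 × 120/13.0 = 1116.9 ≈ 1117 turns.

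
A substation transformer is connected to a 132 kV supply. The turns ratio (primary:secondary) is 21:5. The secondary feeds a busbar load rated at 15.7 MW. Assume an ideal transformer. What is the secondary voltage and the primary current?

V_s ≈ 31400 V, I_p ≈ 119 A

V_s = V_p × N_s/N_p = 132000 × 5/21 = 31429 V.
I_s = P/V_s = 1.57×10^7/31429 = 499.55 A.
I_p = I_s × N_s/N_p = 499.55 × 5/21 = 119 A.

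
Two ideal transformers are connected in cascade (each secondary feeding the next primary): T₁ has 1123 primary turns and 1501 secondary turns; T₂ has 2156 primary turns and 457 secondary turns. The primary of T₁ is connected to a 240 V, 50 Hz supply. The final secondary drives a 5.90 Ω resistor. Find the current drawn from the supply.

I_supply ≈ 3.27 A

Secondary of T₁: V = 240.00 × 1501/1123 = 320.78 V.
Secondary of T₂: V = 320.78 × 457/2156 = 67.995 V.
I_load = 67.995/5.90 = 11.525 A, so P_out = 67.995 × 11.525 = 783.62 W.
All ideal ⇒ P_in = P_out, so I_supply = 783.62/240 = 3.27 A.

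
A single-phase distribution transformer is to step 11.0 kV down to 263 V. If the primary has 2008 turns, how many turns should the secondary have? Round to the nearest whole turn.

N_s/N_p = V_s/V_p, so N_s = 2008 × 263/11000 = 48.0 ≈ 48 turns.

N_s = 48 turns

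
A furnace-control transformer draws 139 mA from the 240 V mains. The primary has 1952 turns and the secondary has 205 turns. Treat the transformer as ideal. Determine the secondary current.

I_s/I_p = N_p/N_s, so I_s = 0.139 × 1952/205 = 1.32 A.

I_s ≈ 1.32 A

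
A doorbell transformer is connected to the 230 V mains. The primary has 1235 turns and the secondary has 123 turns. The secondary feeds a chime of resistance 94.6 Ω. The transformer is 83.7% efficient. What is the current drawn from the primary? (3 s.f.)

V_s = 230 × 123/1235 = 22.907 V.
I_s = V_s/R = 22.907/94.6 = 0.24214 A.
P_out = V_s I_s = 22.907 × 0.24214 = 5.5468 W.
P_in = P_out/η = 5.5468/0.837 = 6.6270 W.
I_p = P_in/V_p = 6.6270/230 = 0.0288 A.

I_p ≈ 0.0288 A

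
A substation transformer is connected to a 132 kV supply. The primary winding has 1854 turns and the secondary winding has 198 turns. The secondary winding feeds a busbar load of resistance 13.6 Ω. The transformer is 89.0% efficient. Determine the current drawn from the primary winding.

I_p ≈ 124 A

V_s = 132000 × 198/1854 = 14097 V.
I_s = V_s/R = 14097/13.6 = 1036.6 A.
P_out = V_s I_s = 14097 × 1036.6 = 1.4612×10^7 W.
P_in = P_out/η = 1.4612×10^7/0.890 = 1.6418×10^7 W.
I_p = P_in/V_p = 1.6418×10^7/132000 = 124 A.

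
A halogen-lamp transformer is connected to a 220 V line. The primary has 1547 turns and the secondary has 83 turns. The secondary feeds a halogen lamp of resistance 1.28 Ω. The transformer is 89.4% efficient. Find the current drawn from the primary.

I_p ≈ 0.553 A

V_s = 220 × 83/1547 = 11.803 V.
I_s = V_s/R = 11.803/1.28 = 9.2215 A.
P_out = V_s I_s = 11.803 × 9.2215 = 108.85 W.
P_in = P_out/η = 108.85/0.894 = 121.75 W.
I_p = P_in/V_p = 121.75/220 = 0.553 A.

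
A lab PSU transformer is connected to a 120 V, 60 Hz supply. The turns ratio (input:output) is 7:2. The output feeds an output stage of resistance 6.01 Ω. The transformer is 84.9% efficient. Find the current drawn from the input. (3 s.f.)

V_out = 120 × 2/7 = 34.286 V.
I_out = V_out/R = 34.286/6.01 = 5.7048 A.
P_out = V_out I_out = 34.286 × 5.7048 = 195.59 W.
P_in = P_out/η = 195.59/0.849 = 230.38 W.
I_in = P_in/V_in = 230.38/120 = 1.92 A.

I_in ≈ 1.92 A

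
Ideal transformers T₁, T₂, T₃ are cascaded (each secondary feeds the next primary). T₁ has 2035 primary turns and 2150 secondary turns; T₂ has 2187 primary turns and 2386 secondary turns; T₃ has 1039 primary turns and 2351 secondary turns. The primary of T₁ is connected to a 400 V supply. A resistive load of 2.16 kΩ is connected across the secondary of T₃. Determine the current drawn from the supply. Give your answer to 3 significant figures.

I_supply ≈ 1.26 A

After T₁: V = 400.00 × 2150/2035 = 422.60 V.
After T₂: V = 422.60 × 2386/2187 = 461.06 V.
After T₃: V = 461.06 × 2351/1039 = 1043.3 V.
I_load = 1043.3/2160 = 0.48299 A, so P_out = 1043.3 × 0.48299 = 503.89 W.
All ideal ⇒ P_in = P_out, so I_supply = 503.89/400 = 1.26 A.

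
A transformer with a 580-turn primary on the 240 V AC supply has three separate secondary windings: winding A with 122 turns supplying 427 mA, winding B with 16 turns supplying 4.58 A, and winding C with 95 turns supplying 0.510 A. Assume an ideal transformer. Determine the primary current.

I_p ≈ 0.300 A

V_A = 240 × 122/580 = 50.483 V; V_B = 240 × 16/580 = 6.6207 V; V_C = 240 × 95/580 = 39.310 V.
P_out = V_A I_A + V_B I_B + V_C I_C = 50.483×0.427 + 6.6207×4.58 + 39.310×0.510 = 21.556 + 30.323 + 20.048 = 71.927 W.
Ideal ⇒ P_in = P_out, so I_p = P_out/V_p = 71.927/240 = 0.300 A.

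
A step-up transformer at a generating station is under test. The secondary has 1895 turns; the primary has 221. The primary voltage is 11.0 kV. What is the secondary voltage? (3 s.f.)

V_s ≈ 94300 V

V_s/V_p = N_s/N_p, so V_s = 11000 × 1895/221 = 94300 V.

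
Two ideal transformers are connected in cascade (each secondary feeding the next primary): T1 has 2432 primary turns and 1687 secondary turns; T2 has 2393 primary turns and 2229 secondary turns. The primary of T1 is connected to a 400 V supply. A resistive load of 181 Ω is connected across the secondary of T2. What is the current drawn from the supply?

I_supply ≈ 0.923 A

Secondary of T1: V = 400.00 × 1687/2432 = 277.47 V.
Secondary of T2: V = 277.47 × 2229/2393 = 258.45 V.
I_load = 258.45/181 = 1.4279 A, so P_out = 258.45 × 1.4279 = 369.04 W.
All ideal ⇒ P_in = P_out, so I_supply = 369.04/400 = 0.923 A.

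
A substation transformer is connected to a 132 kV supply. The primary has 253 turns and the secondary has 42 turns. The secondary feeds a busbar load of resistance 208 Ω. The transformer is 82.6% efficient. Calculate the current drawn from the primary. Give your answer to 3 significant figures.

V_s = 132000 × 42/253 = 21913 V.
I_s = V_s/R = 21913/208 = 105.35 A.
P_out = V_s I_s = 21913 × 105.35 = 2.3086×10^6 W.
P_in = P_out/η = 2.3086×10^6/0.826 = 2.7949×10^6 W.
I_p = P_in/V_p = 2.7949×10^6/132000 = 21.2 A.

I_p ≈ 21.2 A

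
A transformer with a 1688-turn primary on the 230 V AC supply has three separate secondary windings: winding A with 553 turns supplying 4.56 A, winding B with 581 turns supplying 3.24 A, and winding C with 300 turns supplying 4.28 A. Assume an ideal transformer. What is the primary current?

V_A = 230 × 553/1688 = 75.350 V; V_B = 230 × 581/1688 = 79.165 V; V_C = 230 × 300/1688 = 40.877 V.
P_out = V_A I_A + V_B I_B + V_C I_C = 75.350×4.56 + 79.165×3.24 + 40.877×4.28 = 343.59 + 256.49 + 174.95 = 775.04 W.
Ideal ⇒ P_in = P_out, so I_p = P_out/V_p = 775.04/230 = 3.37 A.

I_p ≈ 3.37 A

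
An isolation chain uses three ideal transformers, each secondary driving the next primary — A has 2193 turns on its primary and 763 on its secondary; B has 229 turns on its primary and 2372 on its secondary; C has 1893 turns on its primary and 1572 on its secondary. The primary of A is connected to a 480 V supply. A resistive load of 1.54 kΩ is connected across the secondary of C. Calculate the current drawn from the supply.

Secondary of A: V = 480.00 × 763/2193 = 167.00 V.
Secondary of B: V = 167.00 × 2372/229 = 1729.8 V.
Secondary of C: V = 1729.8 × 1572/1893 = 1436.5 V.
I_load = 1436.5/1540 = 0.93280 A, so P_out = 1436.5 × 0.93280 = 1340.0 W.
All ideal ⇒ P_in = P_out, so I_supply = 1340.0/480 = 2.79 A.

I_supply ≈ 2.79 A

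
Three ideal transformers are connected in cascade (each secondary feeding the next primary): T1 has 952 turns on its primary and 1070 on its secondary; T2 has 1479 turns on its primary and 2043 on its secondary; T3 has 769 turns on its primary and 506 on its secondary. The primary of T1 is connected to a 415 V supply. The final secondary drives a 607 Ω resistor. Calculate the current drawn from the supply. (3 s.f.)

After T1: V = 415.00 × 1070/952 = 466.44 V.
After T2: V = 466.44 × 2043/1479 = 644.31 V.
After T3: V = 644.31 × 506/769 = 423.95 V.
I_load = 423.95/607 = 0.69844 A, so P_out = 423.95 × 0.69844 = 296.11 W.
All ideal ⇒ P_in = P_out, so I_supply = 296.11/415 = 0.714 A.

I_supply ≈ 0.714 A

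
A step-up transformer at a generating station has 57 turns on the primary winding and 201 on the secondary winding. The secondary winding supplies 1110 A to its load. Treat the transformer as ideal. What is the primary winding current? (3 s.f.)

For an ideal transformer I_p/I_s = N_s/N_p, so I_p = 1110 × 201/57 = 3910 A.

I_p ≈ 3910 A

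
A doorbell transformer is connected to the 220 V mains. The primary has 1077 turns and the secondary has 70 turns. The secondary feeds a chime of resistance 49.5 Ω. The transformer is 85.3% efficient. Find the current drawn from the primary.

I_p ≈ 0.0220 A

V_s = 220 × 70/1077 = 14.299 V.
I_s = V_s/R = 14.299/49.5 = 0.28887 A.
P_out = V_s I_s = 14.299 × 0.28887 = 4.1305 W.
P_in = P_out/η = 4.1305/0.853 = 4.8423 W.
I_p = P_in/V_p = 4.8423/220 = 0.0220 A.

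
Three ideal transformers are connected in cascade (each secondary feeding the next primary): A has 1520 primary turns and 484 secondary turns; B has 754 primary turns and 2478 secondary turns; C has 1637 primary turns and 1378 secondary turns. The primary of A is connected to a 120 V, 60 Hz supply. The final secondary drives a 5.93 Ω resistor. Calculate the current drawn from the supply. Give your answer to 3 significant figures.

After A: V = 120.00 × 484/1520 = 38.211 V.
After B: V = 38.211 × 2478/754 = 125.58 V.
After C: V = 125.58 × 1378/1637 = 105.71 V.
I_load = 105.71/5.93 = 17.826 A, so P_out = 105.71 × 17.826 = 1884.4 W.
All ideal ⇒ P_in = P_out, so I_supply = 1884.4/120 = 15.7 A.

I_supply ≈ 15.7 A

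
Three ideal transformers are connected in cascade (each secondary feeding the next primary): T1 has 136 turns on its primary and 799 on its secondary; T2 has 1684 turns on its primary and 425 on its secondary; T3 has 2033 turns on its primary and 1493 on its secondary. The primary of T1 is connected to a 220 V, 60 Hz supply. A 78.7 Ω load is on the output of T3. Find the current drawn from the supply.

I_supply ≈ 3.31 A

After T1: V = 220.00 × 799/136 = 1292.5 V.
After T2: V = 1292.5 × 425/1684 = 326.20 V.
After T3: V = 326.20 × 1493/2033 = 239.55 V.
I_load = 239.55/78.7 = 3.0439 A, so P_out = 239.55 × 3.0439 = 729.16 W.
All ideal ⇒ P_in = P_out, so I_supply = 729.16/220 = 3.31 A.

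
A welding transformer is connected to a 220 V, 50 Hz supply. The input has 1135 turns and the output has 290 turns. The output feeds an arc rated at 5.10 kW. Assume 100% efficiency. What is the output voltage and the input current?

V_out = V_in × N_out/N_in = 220 × 290/1135 = 56.211 V.
I_out = P/V_out = 5100/56.211 = 90.729 A.
I_in = I_out × N_out/N_in = 90.729 × 290/1135 = 23.2 A.

V_out ≈ 56.2 V, I_in ≈ 23.2 A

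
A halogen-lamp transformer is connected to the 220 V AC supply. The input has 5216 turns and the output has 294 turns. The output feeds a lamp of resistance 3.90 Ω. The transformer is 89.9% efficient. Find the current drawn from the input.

I_in ≈ 0.199 A

V_out = 220 × 294/5216 = 12.400 V.
I_out = V_out/R = 12.400/3.90 = 3.1796 A.
P_out = V_out I_out = 12.400 × 3.1796 = 39.428 W.
P_in = P_out/η = 39.428/0.899 = 43.857 W.
I_in = P_in/V_in = 43.857/220 = 0.199 A.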